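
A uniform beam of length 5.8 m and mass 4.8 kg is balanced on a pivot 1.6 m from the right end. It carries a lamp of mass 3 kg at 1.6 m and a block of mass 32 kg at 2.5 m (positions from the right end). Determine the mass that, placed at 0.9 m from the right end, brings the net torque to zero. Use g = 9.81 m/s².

m ≈ 50.1 kg

Sum moments about the pivot (at 1.6 m from the right end) (the support reaction has zero arm there).
Beam weight: 4.8 × 9.81 = 47.09 N down at 2.9 m → arm 1.3 m, τ = 47.09 × 1.3 = 61.22 N·m counterclockwise.
Lamp: acts at the pivot, moment arm 0 → no torque.
Block: 32 × 9.81 = 313.9 N down at 2.5 m → arm 0.9 m, τ = 313.9 × 0.9 = 282.5 N·m counterclockwise.
Net moment of known loads = 343.7 N·m counterclockwise.
An unknown mass m at 0.9 m has arm 0.7 m; its moment is m·g·0.7 clockwise.
Στ = 0 ⇒ m × 9.81 × 0.7 = 343.7 ⇒ m = 343.7 / (9.81 × 0.7) = 50.1 kg.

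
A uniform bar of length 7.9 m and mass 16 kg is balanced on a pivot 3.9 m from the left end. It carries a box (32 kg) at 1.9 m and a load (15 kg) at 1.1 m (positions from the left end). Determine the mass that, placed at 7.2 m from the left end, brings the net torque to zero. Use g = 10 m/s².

About the pivot (at 3.9 m from the left end):
Beam weight: 16 × 10 = 160 N down at 3.95 m → arm 0.05 m, τ = 160 × 0.05 = 8 N·m clockwise.
Box: 32 × 10 = 320 N down at 1.9 m → arm 2 m, τ = 320 × 2 = 640 N·m counterclockwise.
Load: 15 × 10 = 150 N down at 1.1 m → arm 2.8 m, τ = 150 × 2.8 = 420 N·m counterclockwise.
Net moment of known loads = 1052 N·m counterclockwise.
An unknown mass m at 7.2 m has arm 3.3 m; its moment is m·g·3.3 clockwise.
For rotational equilibrium, m × 10 × 3.3 = 1052, so m = 1052 / (10 × 3.3) = 31.9 kg.

m ≈ 31.9 kg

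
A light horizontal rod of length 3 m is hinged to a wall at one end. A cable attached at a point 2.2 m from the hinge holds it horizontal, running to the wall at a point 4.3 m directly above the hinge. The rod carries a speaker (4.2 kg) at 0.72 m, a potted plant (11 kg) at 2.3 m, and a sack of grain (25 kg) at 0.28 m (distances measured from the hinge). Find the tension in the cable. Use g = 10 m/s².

T ≈ 180 N

About the hinge:
Speaker: 4.2 × 10 = 42 N down at 0.72 m → arm 0.72 m, τ = 42 × 0.72 = 30.24 N·m clockwise.
Potted plant: 11 × 10 = 110 N down at 2.3 m → arm 2.3 m, τ = 110 × 2.3 = 253 N·m clockwise.
Sack of grain: 25 × 10 = 250 N down at 0.28 m → arm 0.28 m, τ = 250 × 0.28 = 70 N·m clockwise.
Total clockwise load moment = 353.2 N·m.
The cable tension T acts at 2.2 m; only its component perpendicular to the rod, T sinθ, produces torque. sinθ = h/√(h²+d²) = 4.3/√(4.3²+2.2²) = 0.8902.
Setting net torque to zero: T × 2.2 × 0.8902 = 353.2 → T = 353.2 / 1.958 = 180 N.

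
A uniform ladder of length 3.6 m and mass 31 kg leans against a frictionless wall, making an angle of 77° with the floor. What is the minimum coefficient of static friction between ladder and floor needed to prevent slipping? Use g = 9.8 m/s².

μ_min ≈ 0.115

Taking torques about the foot of the ladder:
Ladder weight 31×9.8 = 303.8 N acts at 1.8 m along the ladder; its horizontal arm is 1.8·cos77° = 0.4049 m → τ = 123 N·m clockwise.
Wall normal N acts horizontally at the top; its moment arm is the height L sinθ = 3.6·sin77° = 3.508 m, counterclockwise.
Στ = 0 ⇒ N × 3.508 = 123 ⇒ N = 35.06 N.
ΣFx = 0 ⇒ f = N_wall = 35.06 N. ΣFy = 0 ⇒ N_floor = 303.8 N.
μ_min = f / N_floor = 35.06 / 303.8 = 0.115.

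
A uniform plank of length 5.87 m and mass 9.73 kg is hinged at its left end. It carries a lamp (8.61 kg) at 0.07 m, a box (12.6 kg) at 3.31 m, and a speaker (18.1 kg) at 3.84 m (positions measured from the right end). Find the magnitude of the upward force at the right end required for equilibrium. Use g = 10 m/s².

F ≈ 251 N

Taking torques about the left end:
Beam weight: 9.73 × 10 = 97.3 N down at 2.935 m → arm 2.935 m, τ = 97.3 × 2.935 = 285.6 N·m clockwise.
Lamp: 8.61 × 10 = 86.1 N down at 0.07 m → arm 5.8 m, τ = 86.1 × 5.8 = 499.4 N·m clockwise.
Box: 12.6 × 10 = 126 N down at 3.31 m → arm 2.56 m, τ = 126 × 2.56 = 322.6 N·m clockwise.
Speaker: 18.1 × 10 = 181 N down at 3.84 m → arm 2.03 m, τ = 181 × 2.03 = 367.4 N·m clockwise.
Net moment of the loads = 1475 N·m clockwise.
The upward force F acts at the right end, arm 5.87 m, giving F × 5.87 counterclockwise.
Balancing moments: F × 5.87 = 1475, giving F = 1475 / 5.87 = 251 N.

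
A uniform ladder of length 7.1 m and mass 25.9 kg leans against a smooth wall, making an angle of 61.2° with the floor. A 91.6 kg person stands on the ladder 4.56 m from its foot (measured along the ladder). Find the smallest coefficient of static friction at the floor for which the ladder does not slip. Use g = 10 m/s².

μ_min ≈ 0.336

Taking torques about the foot of the ladder:
Ladder weight 25.9×10 = 259 N acts at 3.55 m along the ladder; its horizontal arm is 3.55·cos61.2° = 1.71 m → τ = 442.9 N·m clockwise.
Person: 91.6×10 = 916 N at 4.56 m → arm 2.197 m → τ = 2012 N·m clockwise.
Wall normal N acts horizontally at the top; its moment arm is the height L sinθ = 7.1·sin61.2° = 6.222 m, counterclockwise.
For rotational equilibrium, N × 6.222 = 2455, so N = 394.6 N.
ΣFx = 0 ⇒ f = N_wall = 394.6 N. ΣFy = 0 ⇒ N_floor = 1175 N.
μ_min = f / N_floor = 394.6 / 1175 = 0.336.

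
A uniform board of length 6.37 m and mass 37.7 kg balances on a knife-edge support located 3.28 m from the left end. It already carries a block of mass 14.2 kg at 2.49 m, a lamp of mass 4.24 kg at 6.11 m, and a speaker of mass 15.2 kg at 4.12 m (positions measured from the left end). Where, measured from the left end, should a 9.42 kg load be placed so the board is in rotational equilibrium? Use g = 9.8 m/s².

Choose the knife-edge support (at 3.28 m from the left end) as the axis so the support reaction has zero arm there.
Beam weight: 37.7 × 9.8 = 369.5 N down at 3.185 m → arm 0.095 m, τ = 369.5 × 0.095 = 35.1 N·m counterclockwise.
Block: 14.2 × 9.8 = 139.2 N down at 2.49 m → arm 0.79 m, τ = 139.2 × 0.79 = 110 N·m counterclockwise.
Lamp: 4.24 × 9.8 = 41.55 N down at 6.11 m → arm 2.83 m, τ = 41.55 × 2.83 = 117.6 N·m clockwise.
Speaker: 15.2 × 9.8 = 149 N down at 4.12 m → arm 0.84 m, τ = 149 × 0.84 = 125.2 N·m clockwise.
Net moment of existing loads = 97.7 N·m clockwise.
The load weighs 9.42 × 9.8 = 92.32 N and must supply an equal counterclockwise moment, so its lever arm about the knife-edge support is 97.7 / 92.32 = 1.06 m.
That puts it at 3.28 − 1.06 = 2.22 m from the left end.

x ≈ 2.22 m from the left end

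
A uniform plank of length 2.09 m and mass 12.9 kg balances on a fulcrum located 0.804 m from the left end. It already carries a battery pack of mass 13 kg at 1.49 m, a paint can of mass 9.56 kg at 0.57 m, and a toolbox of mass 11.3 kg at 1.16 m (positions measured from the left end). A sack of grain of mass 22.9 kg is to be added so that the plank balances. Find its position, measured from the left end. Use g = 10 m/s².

Sum moments about the fulcrum (at 0.804 m from the left end) (the support reaction has zero arm there).
Beam weight: 12.9 × 10 = 129 N down at 1.045 m → arm 0.241 m, τ = 129 × 0.241 = 31.09 N·m clockwise.
Battery pack: 13 × 10 = 130 N down at 1.49 m → arm 0.686 m, τ = 130 × 0.686 = 89.18 N·m clockwise.
Paint can: 9.56 × 10 = 95.6 N down at 0.57 m → arm 0.234 m, τ = 95.6 × 0.234 = 22.37 N·m counterclockwise.
Toolbox: 11.3 × 10 = 113 N down at 1.16 m → arm 0.356 m, τ = 113 × 0.356 = 40.23 N·m clockwise.
Net moment of existing loads = 138.1 N·m clockwise.
The sack of grain weighs 22.9 × 10 = 229 N and must supply an equal counterclockwise moment, so its lever arm about the fulcrum is 138.1 / 229 = 0.603 m.
That puts it at 0.804 − 0.603 = 0.201 m from the left end.

x ≈ 0.201 m from the left end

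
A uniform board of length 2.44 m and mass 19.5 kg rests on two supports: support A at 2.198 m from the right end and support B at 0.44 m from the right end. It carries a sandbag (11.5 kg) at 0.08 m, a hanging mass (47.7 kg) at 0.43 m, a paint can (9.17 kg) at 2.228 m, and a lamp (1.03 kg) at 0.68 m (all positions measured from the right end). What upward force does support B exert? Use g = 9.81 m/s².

Take moments about support A.
Beam weight: 19.5 × 9.81 = 191.3 N down at 1.22 m → arm 0.978 m, τ = 191.3 × 0.978 = 187.1 N·m clockwise.
Sandbag: 11.5 × 9.81 = 112.8 N down at 0.08 m → arm 2.118 m, τ = 112.8 × 2.118 = 238.9 N·m clockwise.
Hanging mass: 47.7 × 9.81 = 467.9 N down at 0.43 m → arm 1.768 m, τ = 467.9 × 1.768 = 827.2 N·m clockwise.
Paint can: 9.17 × 9.81 = 89.96 N down at 2.228 m → arm 0.03 m, τ = 89.96 × 0.03 = 2.699 N·m counterclockwise.
Lamp: 1.03 × 9.81 = 10.1 N down at 0.68 m → arm 1.518 m, τ = 10.1 × 1.518 = 15.33 N·m clockwise.
Net load moment about support A = 1266 N·m clockwise.
Reaction R at support B is upward at 0.44 m, arm 1.758 m → moment R × 1.758 counterclockwise.
For rotational equilibrium, R × 1.758 = 1266, so R = 720 N.

R_B ≈ 720 N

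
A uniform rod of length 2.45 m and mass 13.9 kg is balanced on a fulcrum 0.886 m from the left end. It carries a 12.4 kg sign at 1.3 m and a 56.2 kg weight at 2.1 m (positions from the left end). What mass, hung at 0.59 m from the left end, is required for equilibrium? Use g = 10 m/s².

m ≈ 264 kg

Taking torques about the fulcrum (at 0.886 m from the left end):
Beam weight: 13.9 × 10 = 139 N down at 1.225 m → arm 0.339 m, τ = 139 × 0.339 = 47.12 N·m clockwise.
Sign: 12.4 × 10 = 124 N down at 1.3 m → arm 0.414 m, τ = 124 × 0.414 = 51.34 N·m clockwise.
Weight: 56.2 × 10 = 562 N down at 2.1 m → arm 1.214 m, τ = 562 × 1.214 = 682.3 N·m clockwise.
Net moment of known loads = 780.8 N·m clockwise.
An unknown mass m at 0.59 m has arm 0.296 m; its moment is m·g·0.296 counterclockwise.
For rotational equilibrium, m × 10 × 0.296 = 780.8, so m = 780.8 / (10 × 0.296) = 264 kg.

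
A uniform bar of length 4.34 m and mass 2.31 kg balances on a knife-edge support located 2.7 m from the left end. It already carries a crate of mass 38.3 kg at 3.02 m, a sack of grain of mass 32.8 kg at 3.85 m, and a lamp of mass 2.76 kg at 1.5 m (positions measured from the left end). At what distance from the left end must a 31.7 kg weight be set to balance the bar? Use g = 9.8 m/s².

Take moments about the knife-edge support (at 2.7 m from the left end).
Beam weight: 2.31 × 9.8 = 22.64 N down at 2.17 m → arm 0.53 m, τ = 22.64 × 0.53 = 12 N·m counterclockwise.
Crate: 38.3 × 9.8 = 375.3 N down at 3.02 m → arm 0.32 m, τ = 375.3 × 0.32 = 120.1 N·m clockwise.
Sack of grain: 32.8 × 9.8 = 321.4 N down at 3.85 m → arm 1.15 m, τ = 321.4 × 1.15 = 369.6 N·m clockwise.
Lamp: 2.76 × 9.8 = 27.05 N down at 1.5 m → arm 1.2 m, τ = 27.05 × 1.2 = 32.46 N·m counterclockwise.
Net moment of existing loads = 445.2 N·m clockwise.
The weight weighs 31.7 × 9.8 = 310.7 N and must supply an equal counterclockwise moment, so its lever arm about the knife-edge support is 445.2 / 310.7 = 1.43 m.
That puts it at 2.7 − 1.43 = 1.27 m from the left end.

x ≈ 1.27 m from the left end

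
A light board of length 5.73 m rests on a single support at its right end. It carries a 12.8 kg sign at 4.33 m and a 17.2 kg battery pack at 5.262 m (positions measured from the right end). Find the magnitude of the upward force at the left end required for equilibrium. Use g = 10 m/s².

F ≈ 255 N

Taking torques about the right end:
Sign: 12.8 × 10 = 128 N down at 4.33 m → arm 4.33 m, τ = 128 × 4.33 = 554.2 N·m counterclockwise.
Battery pack: 17.2 × 10 = 172 N down at 5.262 m → arm 5.262 m, τ = 172 × 5.262 = 905.1 N·m counterclockwise.
Net moment of the loads = 1459 N·m counterclockwise.
The upward force F acts at the left end, arm 5.73 m, giving F × 5.73 clockwise.
Στ = 0 ⇒ F × 5.73 = 1459 ⇒ F = 1459 / 5.73 = 255 N.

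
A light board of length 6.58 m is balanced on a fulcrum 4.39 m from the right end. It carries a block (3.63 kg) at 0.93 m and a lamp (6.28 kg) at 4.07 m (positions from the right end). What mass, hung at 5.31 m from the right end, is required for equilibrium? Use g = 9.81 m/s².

m ≈ 15.8 kg

Take moments about the fulcrum (at 4.39 m from the right end).
Block: 3.63 × 9.81 = 35.61 N down at 0.93 m → arm 3.46 m, τ = 35.61 × 3.46 = 123.2 N·m clockwise.
Lamp: 6.28 × 9.81 = 61.61 N down at 4.07 m → arm 0.32 m, τ = 61.61 × 0.32 = 19.72 N·m clockwise.
Net moment of known loads = 142.9 N·m clockwise.
An unknown mass m at 5.31 m has arm 0.92 m; its moment is m·g·0.92 counterclockwise.
Balancing moments: m × 9.81 × 0.92 = 142.9, giving m = 142.9 / (9.81 × 0.92) = 15.8 kg.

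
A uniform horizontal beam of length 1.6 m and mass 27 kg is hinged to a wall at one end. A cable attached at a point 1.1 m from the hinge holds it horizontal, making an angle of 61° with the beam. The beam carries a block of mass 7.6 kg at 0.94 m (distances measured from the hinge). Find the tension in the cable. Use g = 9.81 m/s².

T ≈ 293 N

Taking torques about the hinge:
Beam weight: 27 × 9.81 = 264.9 N down at 0.8 m → arm 0.8 m, τ = 264.9 × 0.8 = 211.9 N·m clockwise.
Block: 7.6 × 9.81 = 74.56 N down at 0.94 m → arm 0.94 m, τ = 74.56 × 0.94 = 70.09 N·m clockwise.
Total clockwise load moment = 282 N·m.
The cable tension T acts at 1.1 m; only its component perpendicular to the beam, T sinθ, produces torque. sin 61° = 0.8746.
Balancing moments: T × 1.1 × 0.8746 = 282, giving T = 282 / 0.9621 = 293 N.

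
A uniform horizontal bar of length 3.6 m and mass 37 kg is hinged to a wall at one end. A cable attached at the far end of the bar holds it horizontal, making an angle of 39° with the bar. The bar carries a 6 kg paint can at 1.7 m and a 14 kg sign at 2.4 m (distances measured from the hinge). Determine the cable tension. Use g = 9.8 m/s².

About the hinge:
Beam weight: 37 × 9.8 = 362.6 N down at 1.8 m → arm 1.8 m, τ = 362.6 × 1.8 = 652.7 N·m clockwise.
Paint can: 6 × 9.8 = 58.8 N down at 1.7 m → arm 1.7 m, τ = 58.8 × 1.7 = 99.96 N·m clockwise.
Sign: 14 × 9.8 = 137.2 N down at 2.4 m → arm 2.4 m, τ = 137.2 × 2.4 = 329.3 N·m clockwise.
Total clockwise load moment = 1082 N·m.
The cable tension T acts at 3.6 m; only its component perpendicular to the bar, T sinθ, produces torque. sin 39° = 0.6293.
Balancing moments: T × 3.6 × 0.6293 = 1082, giving T = 1082 / 2.265 = 478 N.

T ≈ 478 N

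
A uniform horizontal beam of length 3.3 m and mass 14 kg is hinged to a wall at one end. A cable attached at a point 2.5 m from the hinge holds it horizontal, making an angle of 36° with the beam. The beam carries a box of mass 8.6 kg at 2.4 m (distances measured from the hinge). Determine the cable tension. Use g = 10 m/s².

Sum moments about the hinge (the unknown hinge reaction has zero arm there).
Beam weight: 14 × 10 = 140 N down at 1.65 m → arm 1.65 m, τ = 140 × 1.65 = 231 N·m clockwise.
Box: 8.6 × 10 = 86 N down at 2.4 m → arm 2.4 m, τ = 86 × 2.4 = 206.4 N·m clockwise.
Total clockwise load moment = 437.4 N·m.
The cable tension T acts at 2.5 m; only its component perpendicular to the beam, T sinθ, produces torque. sin 36° = 0.5878.
For rotational equilibrium, T × 2.5 × 0.5878 = 437.4, so T = 437.4 / 1.47 = 298 N.

T ≈ 298 N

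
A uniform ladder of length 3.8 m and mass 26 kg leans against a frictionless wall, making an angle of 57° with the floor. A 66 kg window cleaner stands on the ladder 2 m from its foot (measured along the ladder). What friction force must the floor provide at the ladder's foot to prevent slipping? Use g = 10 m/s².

f ≈ 310 N

Take moments about the foot of the ladder.
Ladder weight 26×10 = 260 N acts at 1.9 m along the ladder; its horizontal arm is 1.9·cos57° = 1.035 m → τ = 269.1 N·m clockwise.
Window cleaner: 66×10 = 660 N at 2 m → arm 1.089 m → τ = 718.7 N·m clockwise.
Wall normal N acts horizontally at the top; its moment arm is the height L sinθ = 3.8·sin57° = 3.187 m, counterclockwise.
Balancing moments: N × 3.187 = 987.8, giving N = 310 N.
ΣFx = 0: friction at the foot balances the wall's push, so f = N_wall = 310 N.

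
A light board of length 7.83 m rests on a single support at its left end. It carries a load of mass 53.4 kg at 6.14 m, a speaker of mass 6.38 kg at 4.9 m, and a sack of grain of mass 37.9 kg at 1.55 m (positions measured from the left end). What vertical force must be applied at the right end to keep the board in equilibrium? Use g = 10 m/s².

F ≈ 534 N

Choose the left end as the axis so the unknown pivot reaction has zero arm there.
Load: 53.4 × 10 = 534 N down at 6.14 m → arm 6.14 m, τ = 534 × 6.14 = 3279 N·m clockwise.
Speaker: 6.38 × 10 = 63.8 N down at 4.9 m → arm 4.9 m, τ = 63.8 × 4.9 = 312.6 N·m clockwise.
Sack of grain: 37.9 × 10 = 379 N down at 1.55 m → arm 1.55 m, τ = 379 × 1.55 = 587.5 N·m clockwise.
Net moment of the loads = 4179 N·m clockwise.
The upward force F acts at the right end, arm 7.83 m, giving F × 7.83 counterclockwise.
Setting net torque to zero: F × 7.83 = 4179 → F = 4179 / 7.83 = 534 N.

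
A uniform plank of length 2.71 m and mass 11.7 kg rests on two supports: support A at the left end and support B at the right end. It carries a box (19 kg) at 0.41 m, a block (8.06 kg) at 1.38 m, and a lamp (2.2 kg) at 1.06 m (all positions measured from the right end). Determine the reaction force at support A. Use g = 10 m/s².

Taking torques about support B:
Beam weight: 11.7 × 10 = 117 N down at 1.355 m → arm 1.355 m, τ = 117 × 1.355 = 158.5 N·m counterclockwise.
Box: 19 × 10 = 190 N down at 0.41 m → arm 0.41 m, τ = 190 × 0.41 = 77.9 N·m counterclockwise.
Block: 8.06 × 10 = 80.6 N down at 1.38 m → arm 1.38 m, τ = 80.6 × 1.38 = 111.2 N·m counterclockwise.
Lamp: 2.2 × 10 = 22 N down at 1.06 m → arm 1.06 m, τ = 22 × 1.06 = 23.32 N·m counterclockwise.
Net load moment about support B = 370.9 N·m counterclockwise.
Reaction R at support A is upward at 2.71 m, arm 2.71 m → moment R × 2.71 clockwise.
Setting net torque to zero: R × 2.71 = 370.9 → R = 137 N.

R_A ≈ 137 N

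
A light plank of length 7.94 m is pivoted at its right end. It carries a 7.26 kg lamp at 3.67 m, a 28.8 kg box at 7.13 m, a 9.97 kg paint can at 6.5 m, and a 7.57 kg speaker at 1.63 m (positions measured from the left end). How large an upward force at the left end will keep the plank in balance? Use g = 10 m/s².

F ≈ 147 N

Choose the right end as the axis so the unknown pivot reaction has zero arm there.
Lamp: 7.26 × 10 = 72.6 N down at 3.67 m → arm 4.27 m, τ = 72.6 × 4.27 = 310 N·m counterclockwise.
Box: 28.8 × 10 = 288 N down at 7.13 m → arm 0.81 m, τ = 288 × 0.81 = 233.3 N·m counterclockwise.
Paint can: 9.97 × 10 = 99.7 N down at 6.5 m → arm 1.44 m, τ = 99.7 × 1.44 = 143.6 N·m counterclockwise.
Speaker: 7.57 × 10 = 75.7 N down at 1.63 m → arm 6.31 m, τ = 75.7 × 6.31 = 477.7 N·m counterclockwise.
Net moment of the loads = 1165 N·m counterclockwise.
The upward force F acts at the left end, arm 7.94 m, giving F × 7.94 clockwise.
Στ = 0 ⇒ F × 7.94 = 1165 ⇒ F = 1165 / 7.94 = 147 N.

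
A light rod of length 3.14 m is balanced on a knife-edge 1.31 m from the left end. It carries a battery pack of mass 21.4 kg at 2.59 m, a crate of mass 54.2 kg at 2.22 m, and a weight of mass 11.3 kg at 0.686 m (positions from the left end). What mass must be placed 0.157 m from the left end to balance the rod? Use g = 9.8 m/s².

Taking torques about the knife-edge (at 1.31 m from the left end):
Battery pack: 21.4 × 9.8 = 209.7 N down at 2.59 m → arm 1.28 m, τ = 209.7 × 1.28 = 268.4 N·m clockwise.
Crate: 54.2 × 9.8 = 531.2 N down at 2.22 m → arm 0.91 m, τ = 531.2 × 0.91 = 483.4 N·m clockwise.
Weight: 11.3 × 9.8 = 110.7 N down at 0.686 m → arm 0.624 m, τ = 110.7 × 0.624 = 69.08 N·m counterclockwise.
Net moment of known loads = 682.7 N·m clockwise.
An unknown mass m at 0.157 m has arm 1.153 m; its moment is m·g·1.153 counterclockwise.
Balancing moments: m × 9.8 × 1.153 = 682.7, giving m = 682.7 / (9.8 × 1.153) = 60.4 kg.

m ≈ 60.4 kg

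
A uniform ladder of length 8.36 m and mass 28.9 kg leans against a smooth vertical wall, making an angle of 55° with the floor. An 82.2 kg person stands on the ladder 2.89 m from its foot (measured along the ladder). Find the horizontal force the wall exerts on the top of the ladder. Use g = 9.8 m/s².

Taking torques about the foot of the ladder:
Ladder weight 28.9×9.8 = 283.2 N acts at 4.18 m along the ladder; its horizontal arm is 4.18·cos55° = 2.398 m → τ = 679.1 N·m clockwise.
Person: 82.2×9.8 = 805.6 N at 2.89 m → arm 1.658 m → τ = 1336 N·m clockwise.
Wall normal N acts horizontally at the top; its moment arm is the height L sinθ = 8.36·sin55° = 6.848 m, counterclockwise.
Balancing moments: N × 6.848 = 2015, giving N = 294 N.

N_wall ≈ 294 N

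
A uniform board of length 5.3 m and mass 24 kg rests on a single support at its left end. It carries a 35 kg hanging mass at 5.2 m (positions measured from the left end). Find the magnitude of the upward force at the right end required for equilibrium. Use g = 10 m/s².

F ≈ 463 N

About the left end:
Beam weight: 24 × 10 = 240 N down at 2.65 m → arm 2.65 m, τ = 240 × 2.65 = 636 N·m clockwise.
Hanging mass: 35 × 10 = 350 N down at 5.2 m → arm 5.2 m, τ = 350 × 5.2 = 1820 N·m clockwise.
Net moment of the loads = 2456 N·m clockwise.
The upward force F acts at the right end, arm 5.3 m, giving F × 5.3 counterclockwise.
Στ = 0 ⇒ F × 5.3 = 2456 ⇒ F = 2456 / 5.3 = 463 N.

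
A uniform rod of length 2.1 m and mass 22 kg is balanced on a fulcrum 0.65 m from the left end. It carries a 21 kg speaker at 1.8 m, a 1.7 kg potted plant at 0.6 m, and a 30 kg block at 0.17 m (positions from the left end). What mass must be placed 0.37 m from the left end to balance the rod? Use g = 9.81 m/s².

Take moments about the fulcrum (at 0.65 m from the left end).
Beam weight: 22 × 9.81 = 215.8 N down at 1.05 m → arm 0.4 m, τ = 215.8 × 0.4 = 86.32 N·m clockwise.
Speaker: 21 × 9.81 = 206 N down at 1.8 m → arm 1.15 m, τ = 206 × 1.15 = 236.9 N·m clockwise.
Potted plant: 1.7 × 9.81 = 16.68 N down at 0.6 m → arm 0.05 m, τ = 16.68 × 0.05 = 0.834 N·m counterclockwise.
Block: 30 × 9.81 = 294.3 N down at 0.17 m → arm 0.48 m, τ = 294.3 × 0.48 = 141.3 N·m counterclockwise.
Net moment of known loads = 181.1 N·m clockwise.
An unknown mass m at 0.37 m has arm 0.28 m; its moment is m·g·0.28 counterclockwise.
Balancing moments: m × 9.81 × 0.28 = 181.1, giving m = 181.1 / (9.81 × 0.28) = 65.9 kg.

m ≈ 65.9 kg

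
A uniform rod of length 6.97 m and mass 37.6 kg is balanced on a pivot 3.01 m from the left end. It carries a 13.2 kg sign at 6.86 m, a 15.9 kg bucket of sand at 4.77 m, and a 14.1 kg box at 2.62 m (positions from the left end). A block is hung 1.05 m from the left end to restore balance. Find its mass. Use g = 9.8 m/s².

m ≈ 46.5 kg

Taking torques about the pivot (at 3.01 m from the left end):
Beam weight: 37.6 × 9.8 = 368.5 N down at 3.485 m → arm 0.475 m, τ = 368.5 × 0.475 = 175 N·m clockwise.
Sign: 13.2 × 9.8 = 129.4 N down at 6.86 m → arm 3.85 m, τ = 129.4 × 3.85 = 498.2 N·m clockwise.
Bucket of sand: 15.9 × 9.8 = 155.8 N down at 4.77 m → arm 1.76 m, τ = 155.8 × 1.76 = 274.2 N·m clockwise.
Box: 14.1 × 9.8 = 138.2 N down at 2.62 m → arm 0.39 m, τ = 138.2 × 0.39 = 53.9 N·m counterclockwise.
Net moment of known loads = 893.5 N·m clockwise.
An unknown mass m at 1.05 m has arm 1.96 m; its moment is m·g·1.96 counterclockwise.
For rotational equilibrium, m × 9.8 × 1.96 = 893.5, so m = 893.5 / (9.8 × 1.96) = 46.5 kg.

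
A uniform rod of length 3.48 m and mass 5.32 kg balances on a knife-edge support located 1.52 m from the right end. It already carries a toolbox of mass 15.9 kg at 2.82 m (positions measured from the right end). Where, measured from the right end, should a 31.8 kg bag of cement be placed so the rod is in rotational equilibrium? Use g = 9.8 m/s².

About the knife-edge support (at 1.52 m from the right end):
Beam weight: 5.32 × 9.8 = 52.14 N down at 1.74 m → arm 0.22 m, τ = 52.14 × 0.22 = 11.47 N·m counterclockwise.
Toolbox: 15.9 × 9.8 = 155.8 N down at 2.82 m → arm 1.3 m, τ = 155.8 × 1.3 = 202.5 N·m counterclockwise.
Net moment of existing loads = 214 N·m counterclockwise.
The bag of cement weighs 31.8 × 9.8 = 311.6 N and must supply an equal clockwise moment, so its lever arm about the knife-edge support is 214 / 311.6 = 0.687 m.
That puts it at 1.52 − 0.687 = 0.833 m from the right end.

x ≈ 0.833 m from the right end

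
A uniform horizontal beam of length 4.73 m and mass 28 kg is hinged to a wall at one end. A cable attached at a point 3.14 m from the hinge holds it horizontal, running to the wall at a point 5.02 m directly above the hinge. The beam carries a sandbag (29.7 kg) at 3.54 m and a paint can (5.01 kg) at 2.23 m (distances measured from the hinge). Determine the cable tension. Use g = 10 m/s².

Choose the hinge as the axis so the unknown hinge reaction has zero arm there.
Beam weight: 28 × 10 = 280 N down at 2.365 m → arm 2.365 m, τ = 280 × 2.365 = 662.2 N·m clockwise.
Sandbag: 29.7 × 10 = 297 N down at 3.54 m → arm 3.54 m, τ = 297 × 3.54 = 1051 N·m clockwise.
Paint can: 5.01 × 10 = 50.1 N down at 2.23 m → arm 2.23 m, τ = 50.1 × 2.23 = 111.7 N·m clockwise.
Total clockwise load moment = 1825 N·m.
The cable tension T acts at 3.14 m; only its component perpendicular to the beam, T sinθ, produces torque. sinθ = h/√(h²+d²) = 5.02/√(5.02²+3.14²) = 0.8478.
For rotational equilibrium, T × 3.14 × 0.8478 = 1825, so T = 1825 / 2.662 = 686 N.

T ≈ 686 N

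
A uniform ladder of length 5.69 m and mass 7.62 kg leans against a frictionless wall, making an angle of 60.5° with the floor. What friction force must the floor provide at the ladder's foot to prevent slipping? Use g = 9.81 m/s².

Choose the foot of the ladder as the axis so the floor normal and friction both act there and drop out.
Ladder weight 7.62×9.81 = 74.75 N acts at 2.845 m along the ladder; its horizontal arm is 2.845·cos60.5° = 1.401 m → τ = 104.7 N·m clockwise.
Wall normal N acts horizontally at the top; its moment arm is the height L sinθ = 5.69·sin60.5° = 4.952 m, counterclockwise.
Balancing moments: N × 4.952 = 104.7, giving N = 21.1 N.
ΣFx = 0: friction at the foot balances the wall's push, so f = N_wall = 21.1 N.

f ≈ 21.1 N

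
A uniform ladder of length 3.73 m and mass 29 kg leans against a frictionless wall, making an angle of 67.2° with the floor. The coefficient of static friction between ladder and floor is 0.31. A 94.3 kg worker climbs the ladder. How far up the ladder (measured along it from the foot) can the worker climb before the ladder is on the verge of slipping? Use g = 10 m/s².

d ≈ 3.02 m

Choose the foot of the ladder as the axis so the floor normal and friction both act there and drop out.
Ladder weight 29×10 = 290 N acts at 1.865 m along the ladder; its horizontal arm is 1.865·cos67.2° = 0.7227 m → τ = 209.6 N·m clockwise.
Worker weight 94.3×10 = 943 N at distance d → arm d·cos67.2° → τ = 943·d·0.3875 clockwise.
Wall normal N at the top has arm L sinθ = 3.439 m counterclockwise, so Στ = 0 gives N·3.439 = 209.6 + 365.4·d.
ΣFy = 0 ⇒ N_floor = 1233 N, so the maximum friction is μ_s·N_floor = 0.31×1233 = 382.2 N. ΣFx = 0 ⇒ N_wall = f, so at the slipping point N = 382.2 N.
Substituting: 382.2×3.439 = 209.6 + 365.4·d ⇒ d = (1314 − 209.6) / 365.4 = 3.02 m.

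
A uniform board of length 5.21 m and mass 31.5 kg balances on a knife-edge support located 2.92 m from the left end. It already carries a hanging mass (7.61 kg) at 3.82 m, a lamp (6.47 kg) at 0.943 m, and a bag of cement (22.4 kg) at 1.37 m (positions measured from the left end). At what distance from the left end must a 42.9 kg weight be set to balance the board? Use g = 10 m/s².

About the knife-edge support (at 2.92 m from the left end):
Beam weight: 31.5 × 10 = 315 N down at 2.605 m → arm 0.315 m, τ = 315 × 0.315 = 99.22 N·m counterclockwise.
Hanging mass: 7.61 × 10 = 76.1 N down at 3.82 m → arm 0.9 m, τ = 76.1 × 0.9 = 68.49 N·m clockwise.
Lamp: 6.47 × 10 = 64.7 N down at 0.943 m → arm 1.977 m, τ = 64.7 × 1.977 = 127.9 N·m counterclockwise.
Bag of cement: 22.4 × 10 = 224 N down at 1.37 m → arm 1.55 m, τ = 224 × 1.55 = 347.2 N·m counterclockwise.
Net moment of existing loads = 505.8 N·m counterclockwise.
The weight weighs 42.9 × 10 = 429 N and must supply an equal clockwise moment, so its lever arm about the knife-edge support is 505.8 / 429 = 1.18 m.
That puts it at 2.92 + 1.18 = 4.1 m from the left end.

x ≈ 4.1 m from the left end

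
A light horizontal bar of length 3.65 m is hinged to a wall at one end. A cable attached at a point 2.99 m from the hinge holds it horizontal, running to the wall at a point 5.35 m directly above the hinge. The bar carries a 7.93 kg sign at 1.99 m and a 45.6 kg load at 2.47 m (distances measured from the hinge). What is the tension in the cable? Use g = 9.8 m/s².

Take moments about the hinge.
Sign: 7.93 × 9.8 = 77.71 N down at 1.99 m → arm 1.99 m, τ = 77.71 × 1.99 = 154.6 N·m clockwise.
Load: 45.6 × 9.8 = 446.9 N down at 2.47 m → arm 2.47 m, τ = 446.9 × 2.47 = 1104 N·m clockwise.
Total clockwise load moment = 1259 N·m.
The cable tension T acts at 2.99 m; only its component perpendicular to the bar, T sinθ, produces torque. sinθ = h/√(h²+d²) = 5.35/√(5.35²+2.99²) = 0.8729.
Setting net torque to zero: T × 2.99 × 0.8729 = 1259 → T = 1259 / 2.61 = 482 N.

T ≈ 482 N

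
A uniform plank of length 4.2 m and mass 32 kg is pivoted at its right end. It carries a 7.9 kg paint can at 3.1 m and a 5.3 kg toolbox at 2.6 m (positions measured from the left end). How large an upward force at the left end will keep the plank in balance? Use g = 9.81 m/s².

Taking torques about the right end:
Beam weight: 32 × 9.81 = 313.9 N down at 2.1 m → arm 2.1 m, τ = 313.9 × 2.1 = 659.2 N·m counterclockwise.
Paint can: 7.9 × 9.81 = 77.5 N down at 3.1 m → arm 1.1 m, τ = 77.5 × 1.1 = 85.25 N·m counterclockwise.
Toolbox: 5.3 × 9.81 = 51.99 N down at 2.6 m → arm 1.6 m, τ = 51.99 × 1.6 = 83.18 N·m counterclockwise.
Net moment of the loads = 827.6 N·m counterclockwise.
The upward force F acts at the left end, arm 4.2 m, giving F × 4.2 clockwise.
For rotational equilibrium, F × 4.2 = 827.6, so F = 827.6 / 4.2 = 197 N.

F ≈ 197 N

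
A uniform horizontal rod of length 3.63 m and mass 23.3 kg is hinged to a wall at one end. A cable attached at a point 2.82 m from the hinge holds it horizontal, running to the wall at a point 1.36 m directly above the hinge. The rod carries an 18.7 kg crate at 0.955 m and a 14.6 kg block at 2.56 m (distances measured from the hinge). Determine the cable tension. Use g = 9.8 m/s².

Choose the hinge as the axis so the unknown hinge reaction has zero arm there.
Beam weight: 23.3 × 9.8 = 228.3 N down at 1.815 m → arm 1.815 m, τ = 228.3 × 1.815 = 414.4 N·m clockwise.
Crate: 18.7 × 9.8 = 183.3 N down at 0.955 m → arm 0.955 m, τ = 183.3 × 0.955 = 175.1 N·m clockwise.
Block: 14.6 × 9.8 = 143.1 N down at 2.56 m → arm 2.56 m, τ = 143.1 × 2.56 = 366.3 N·m clockwise.
Total clockwise load moment = 955.8 N·m.
The cable tension T acts at 2.82 m; only its component perpendicular to the rod, T sinθ, produces torque. sinθ = h/√(h²+d²) = 1.36/√(1.36²+2.82²) = 0.4344.
Balancing moments: T × 2.82 × 0.4344 = 955.8, giving T = 955.8 / 1.225 = 780 N.

T ≈ 780 N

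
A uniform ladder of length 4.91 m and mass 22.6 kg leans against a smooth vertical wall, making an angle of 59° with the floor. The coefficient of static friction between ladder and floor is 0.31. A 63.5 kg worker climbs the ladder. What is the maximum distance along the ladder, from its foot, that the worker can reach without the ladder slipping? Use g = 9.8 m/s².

d ≈ 2.56 m

Take moments about the foot of the ladder.
Ladder weight 22.6×9.8 = 221.5 N acts at 2.455 m along the ladder; its horizontal arm is 2.455·cos59° = 1.264 m → τ = 280 N·m clockwise.
Worker weight 63.5×9.8 = 622.3 N at distance d → arm d·cos59° → τ = 622.3·d·0.515 clockwise.
Wall normal N at the top has arm L sinθ = 4.209 m counterclockwise, so Στ = 0 gives N·4.209 = 280 + 320.5·d.
ΣFy = 0 ⇒ N_floor = 843.8 N, so the maximum friction is μ_s·N_floor = 0.31×843.8 = 261.6 N. ΣFx = 0 ⇒ N_wall = f, so at the slipping point N = 261.6 N.
Substituting: 261.6×4.209 = 280 + 320.5·d ⇒ d = (1101 − 280) / 320.5 = 2.56 m.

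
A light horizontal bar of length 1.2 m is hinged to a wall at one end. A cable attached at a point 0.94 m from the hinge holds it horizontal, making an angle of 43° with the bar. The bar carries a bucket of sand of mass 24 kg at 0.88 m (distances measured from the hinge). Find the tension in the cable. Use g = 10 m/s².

T ≈ 329 N

Sum moments about the hinge (the unknown hinge reaction has zero arm there).
Bucket of sand: 24 × 10 = 240 N down at 0.88 m → arm 0.88 m, τ = 240 × 0.88 = 211.2 N·m clockwise.
Total clockwise load moment = 211.2 N·m.
The cable tension T acts at 0.94 m; only its component perpendicular to the bar, T sinθ, produces torque. sin 43° = 0.682.
Setting net torque to zero: T × 0.94 × 0.682 = 211.2 → T = 211.2 / 0.6411 = 329 N.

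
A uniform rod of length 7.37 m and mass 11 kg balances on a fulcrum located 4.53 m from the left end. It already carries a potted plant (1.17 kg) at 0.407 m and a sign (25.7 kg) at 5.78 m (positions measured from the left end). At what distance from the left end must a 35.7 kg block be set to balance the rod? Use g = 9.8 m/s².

x ≈ 4.03 m from the left end

Taking torques about the fulcrum (at 4.53 m from the left end):
Beam weight: 11 × 9.8 = 107.8 N down at 3.685 m → arm 0.845 m, τ = 107.8 × 0.845 = 91.09 N·m counterclockwise.
Potted plant: 1.17 × 9.8 = 11.47 N down at 0.407 m → arm 4.123 m, τ = 11.47 × 4.123 = 47.29 N·m counterclockwise.
Sign: 25.7 × 9.8 = 251.9 N down at 5.78 m → arm 1.25 m, τ = 251.9 × 1.25 = 314.9 N·m clockwise.
Net moment of existing loads = 176.5 N·m clockwise.
The block weighs 35.7 × 9.8 = 349.9 N and must supply an equal counterclockwise moment, so its lever arm about the fulcrum is 176.5 / 349.9 = 0.504 m.
That puts it at 4.53 − 0.504 = 4.03 m from the left end.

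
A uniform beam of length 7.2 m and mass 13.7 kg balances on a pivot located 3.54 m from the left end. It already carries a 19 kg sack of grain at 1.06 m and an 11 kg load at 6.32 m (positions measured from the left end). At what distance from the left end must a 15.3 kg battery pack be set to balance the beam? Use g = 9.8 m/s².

x ≈ 4.57 m from the left end

Sum moments about the pivot (at 3.54 m from the left end) (the support reaction has zero arm there).
Beam weight: 13.7 × 9.8 = 134.3 N down at 3.6 m → arm 0.06 m, τ = 134.3 × 0.06 = 8.058 N·m clockwise.
Sack of grain: 19 × 9.8 = 186.2 N down at 1.06 m → arm 2.48 m, τ = 186.2 × 2.48 = 461.8 N·m counterclockwise.
Load: 11 × 9.8 = 107.8 N down at 6.32 m → arm 2.78 m, τ = 107.8 × 2.78 = 299.7 N·m clockwise.
Net moment of existing loads = 154 N·m counterclockwise.
The battery pack weighs 15.3 × 9.8 = 149.9 N and must supply an equal clockwise moment, so its lever arm about the pivot is 154 / 149.9 = 1.03 m.
That puts it at 3.54 + 1.03 = 4.57 m from the left end.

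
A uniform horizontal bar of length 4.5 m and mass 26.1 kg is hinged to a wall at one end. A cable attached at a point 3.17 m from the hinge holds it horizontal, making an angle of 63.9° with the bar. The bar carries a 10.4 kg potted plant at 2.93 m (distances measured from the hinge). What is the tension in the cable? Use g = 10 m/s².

T ≈ 313 N

Taking torques about the hinge:
Beam weight: 26.1 × 10 = 261 N down at 2.25 m → arm 2.25 m, τ = 261 × 2.25 = 587.2 N·m clockwise.
Potted plant: 10.4 × 10 = 104 N down at 2.93 m → arm 2.93 m, τ = 104 × 2.93 = 304.7 N·m clockwise.
Total clockwise load moment = 891.9 N·m.
The cable tension T acts at 3.17 m; only its component perpendicular to the bar, T sinθ, produces torque. sin 63.9° = 0.898.
Setting net torque to zero: T × 3.17 × 0.898 = 891.9 → T = 891.9 / 2.847 = 313 N.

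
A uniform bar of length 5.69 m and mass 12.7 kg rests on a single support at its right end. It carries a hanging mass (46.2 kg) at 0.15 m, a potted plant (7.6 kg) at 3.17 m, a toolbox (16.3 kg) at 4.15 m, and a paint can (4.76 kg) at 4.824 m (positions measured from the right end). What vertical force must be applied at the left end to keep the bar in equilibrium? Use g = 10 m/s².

F ≈ 277 N

Sum moments about the right end (the unknown pivot reaction has zero arm there).
Beam weight: 12.7 × 10 = 127 N down at 2.845 m → arm 2.845 m, τ = 127 × 2.845 = 361.3 N·m counterclockwise.
Hanging mass: 46.2 × 10 = 462 N down at 0.15 m → arm 0.15 m, τ = 462 × 0.15 = 69.3 N·m counterclockwise.
Potted plant: 7.6 × 10 = 76 N down at 3.17 m → arm 3.17 m, τ = 76 × 3.17 = 240.9 N·m counterclockwise.
Toolbox: 16.3 × 10 = 163 N down at 4.15 m → arm 4.15 m, τ = 163 × 4.15 = 676.5 N·m counterclockwise.
Paint can: 4.76 × 10 = 47.6 N down at 4.824 m → arm 4.824 m, τ = 47.6 × 4.824 = 229.6 N·m counterclockwise.
Net moment of the loads = 1578 N·m counterclockwise.
The upward force F acts at the left end, arm 5.69 m, giving F × 5.69 clockwise.
For rotational equilibrium, F × 5.69 = 1578, so F = 1578 / 5.69 = 277 N.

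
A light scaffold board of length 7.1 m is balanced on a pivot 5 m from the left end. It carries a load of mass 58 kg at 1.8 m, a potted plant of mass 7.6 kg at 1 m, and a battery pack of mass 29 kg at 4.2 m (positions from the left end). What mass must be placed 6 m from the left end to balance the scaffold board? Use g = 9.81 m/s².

About the pivot (at 5 m from the left end):
Load: 58 × 9.81 = 569 N down at 1.8 m → arm 3.2 m, τ = 569 × 3.2 = 1821 N·m counterclockwise.
Potted plant: 7.6 × 9.81 = 74.56 N down at 1 m → arm 4 m, τ = 74.56 × 4 = 298.2 N·m counterclockwise.
Battery pack: 29 × 9.81 = 284.5 N down at 4.2 m → arm 0.8 m, τ = 284.5 × 0.8 = 227.6 N·m counterclockwise.
Net moment of known loads = 2347 N·m counterclockwise.
An unknown mass m at 6 m has arm 1 m; its moment is m·g·1 clockwise.
Setting net torque to zero: m × 9.81 × 1 = 2347 → m = 2347 / (9.81 × 1) = 239 kg.

m ≈ 239 kg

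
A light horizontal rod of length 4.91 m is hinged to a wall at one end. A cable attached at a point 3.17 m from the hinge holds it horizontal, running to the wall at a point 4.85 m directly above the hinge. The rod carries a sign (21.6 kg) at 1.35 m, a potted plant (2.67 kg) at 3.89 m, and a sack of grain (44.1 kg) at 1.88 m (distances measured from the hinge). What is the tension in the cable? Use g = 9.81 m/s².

Sum moments about the hinge (the unknown hinge reaction has zero arm there).
Sign: 21.6 × 9.81 = 211.9 N down at 1.35 m → arm 1.35 m, τ = 211.9 × 1.35 = 286.1 N·m clockwise.
Potted plant: 2.67 × 9.81 = 26.19 N down at 3.89 m → arm 3.89 m, τ = 26.19 × 3.89 = 101.9 N·m clockwise.
Sack of grain: 44.1 × 9.81 = 432.6 N down at 1.88 m → arm 1.88 m, τ = 432.6 × 1.88 = 813.3 N·m clockwise.
Total clockwise load moment = 1201 N·m.
The cable tension T acts at 3.17 m; only its component perpendicular to the rod, T sinθ, produces torque. sinθ = h/√(h²+d²) = 4.85/√(4.85²+3.17²) = 0.8371.
Στ = 0 ⇒ T × 3.17 × 0.8371 = 1201 ⇒ T = 1201 / 2.654 = 453 N.

T ≈ 453 N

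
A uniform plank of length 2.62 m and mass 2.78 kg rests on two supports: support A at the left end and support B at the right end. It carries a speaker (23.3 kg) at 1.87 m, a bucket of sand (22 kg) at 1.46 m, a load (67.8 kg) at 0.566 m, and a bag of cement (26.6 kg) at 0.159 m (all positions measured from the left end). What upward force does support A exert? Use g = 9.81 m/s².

R_A ≈ 941 N

About support B:
Beam weight: 2.78 × 9.81 = 27.27 N down at 1.31 m → arm 1.31 m, τ = 27.27 × 1.31 = 35.72 N·m counterclockwise.
Speaker: 23.3 × 9.81 = 228.6 N down at 1.87 m → arm 0.75 m, τ = 228.6 × 0.75 = 171.4 N·m counterclockwise.
Bucket of sand: 22 × 9.81 = 215.8 N down at 1.46 m → arm 1.16 m, τ = 215.8 × 1.16 = 250.3 N·m counterclockwise.
Load: 67.8 × 9.81 = 665.1 N down at 0.566 m → arm 2.054 m, τ = 665.1 × 2.054 = 1366 N·m counterclockwise.
Bag of cement: 26.6 × 9.81 = 260.9 N down at 0.159 m → arm 2.461 m, τ = 260.9 × 2.461 = 642.1 N·m counterclockwise.
Net load moment about support B = 2466 N·m counterclockwise.
Reaction R at support A is upward at 0 m, arm 2.62 m → moment R × 2.62 clockwise.
Balancing moments: R × 2.62 = 2466, giving R = 941 N.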